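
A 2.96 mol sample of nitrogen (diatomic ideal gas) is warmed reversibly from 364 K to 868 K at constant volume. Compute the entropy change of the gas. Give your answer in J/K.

ΔS = 53.5 J/K

At constant volume, ΔS = nC_V ln(T₂/T₁) with C_V = 5R/2 = 20.79 J mol⁻¹ K⁻¹.
ΔS = 2.96 × 20.79 × ln(868/364) = 53.5 J/K.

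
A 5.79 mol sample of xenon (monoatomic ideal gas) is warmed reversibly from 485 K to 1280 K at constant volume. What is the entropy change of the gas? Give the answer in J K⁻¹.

ΔS = 70.1 J/K

At constant volume, ΔS = nC_V ln(T₂/T₁) with C_V = 3R/2 = 12.47 J mol⁻¹ K⁻¹.
ΔS = 5.79 × 12.47 × ln(1280/485) = 70.1 J/K.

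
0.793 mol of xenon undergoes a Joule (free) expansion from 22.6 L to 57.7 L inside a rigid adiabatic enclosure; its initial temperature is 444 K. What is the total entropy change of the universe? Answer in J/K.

For an ideal gas in free expansion Q = 0 and W = 0, so T is unchanged.
Entropy is a state function; using a reversible isothermal path, ΔS_gas = nR ln(V₂/V₁) = 0.793 × 8.314 × ln(57.7/22.6) = 6.18 J/K.
The insulated surroundings exchange no heat, so ΔS_surr = 0 and ΔS_universe = ΔS_gas.

ΔS_universe = 6.18 J/K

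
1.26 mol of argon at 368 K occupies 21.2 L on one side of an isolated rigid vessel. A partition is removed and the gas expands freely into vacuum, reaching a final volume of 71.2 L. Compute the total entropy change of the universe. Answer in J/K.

ΔS_universe = 12.7 J/K

For an ideal gas in free expansion Q = 0 and W = 0, so T is unchanged.
Entropy is a state function; using a reversible isothermal path, ΔS_gas = nR ln(V₂/V₁) = 1.26 × 8.314 × ln(71.2/21.2) = 12.7 J/K.
The insulated surroundings exchange no heat, so ΔS_surr = 0 and ΔS_universe = ΔS_gas.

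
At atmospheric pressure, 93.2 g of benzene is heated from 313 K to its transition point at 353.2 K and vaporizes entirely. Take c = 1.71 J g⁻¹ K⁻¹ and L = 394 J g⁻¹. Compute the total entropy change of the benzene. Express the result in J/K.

Warming step: ΔS₁ = m c ln(T_tr/T_i) = 93.2 × 1.71 × ln(353.2/313) = 19.26 J/K.
Phase change: ΔS₂ = +mL/T_tr = 93.2 × 394 / 353.2 = 104 J/K.
ΔS_total = (19.26) + (104) = 123 J/K.

ΔS = 123 J/K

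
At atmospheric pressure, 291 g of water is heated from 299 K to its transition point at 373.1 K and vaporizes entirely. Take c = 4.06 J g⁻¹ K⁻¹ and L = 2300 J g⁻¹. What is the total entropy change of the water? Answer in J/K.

ΔS = 2060 J/K

Warming step: ΔS₁ = m c ln(T_tr/T_i) = 291 × 4.06 × ln(373.1/299) = 261.6 J/K.
Phase change: ΔS₂ = +mL/T_tr = 291 × 2300 / 373.1 = 1794 J/K.
ΔS_total = (261.6) + (1794) = 2060 J/K.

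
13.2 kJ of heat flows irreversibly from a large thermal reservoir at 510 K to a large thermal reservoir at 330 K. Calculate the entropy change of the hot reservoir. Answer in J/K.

The hot reservoir loses heat Q, so ΔS_hot = −Q/T_H = −13200/510 = -25.9 J/K.

ΔS_hot = -25.9 J/K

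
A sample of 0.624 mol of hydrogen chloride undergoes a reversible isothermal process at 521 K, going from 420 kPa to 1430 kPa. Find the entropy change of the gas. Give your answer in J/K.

For an isothermal ideal gas ΔS_gas = nR ln(P₁/P₂) = 0.624 × 8.314 × ln(420/1430) = -6.36 J/K.

ΔS_gas = -6.36 J/K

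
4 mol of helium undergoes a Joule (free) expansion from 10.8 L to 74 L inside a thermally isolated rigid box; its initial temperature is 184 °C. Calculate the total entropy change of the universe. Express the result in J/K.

ΔS_universe = 64 J/K

For an ideal gas in free expansion Q = 0 and W = 0, so T is unchanged.
Entropy is a state function; using a reversible isothermal path, ΔS_gas = nR ln(V₂/V₁) = 4 × 8.314 × ln(74/10.8) = 64 J/K.
The insulated surroundings exchange no heat, so ΔS_surr = 0 and ΔS_universe = ΔS_gas.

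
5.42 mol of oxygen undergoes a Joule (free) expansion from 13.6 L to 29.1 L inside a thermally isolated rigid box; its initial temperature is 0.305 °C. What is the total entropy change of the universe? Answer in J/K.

ΔS_universe = 34.3 J/K

No heat is exchanged and no work is done, so the ideal-gas temperature stays constant.
Entropy is a state function; using a reversible isothermal path, ΔS_gas = nR ln(V₂/V₁) = 5.42 × 8.314 × ln(29.1/13.6) = 34.3 J/K.
The insulated surroundings exchange no heat, so ΔS_surr = 0 and ΔS_universe = ΔS_gas.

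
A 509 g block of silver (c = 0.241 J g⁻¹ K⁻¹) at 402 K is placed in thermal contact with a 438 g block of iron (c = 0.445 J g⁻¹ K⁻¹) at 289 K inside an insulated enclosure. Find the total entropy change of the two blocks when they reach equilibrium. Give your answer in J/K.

Energy balance: T_f = (m₁c₁T₁ + m₂c₂T₂)/(m₁c₁ + m₂c₂) = 332.65 K.
ΔS₁ = m₁c₁ ln(T_f/T₁) = 122.669 × ln(332.65/402) = -23.23 J/K.
ΔS₂ = m₂c₂ ln(T_f/T₂) = 194.91 × ln(332.65/289) = 27.42 J/K.
ΔS_total = -23.23 + 27.42 = 4.19 J/K.

ΔS_total = 4.19 J/K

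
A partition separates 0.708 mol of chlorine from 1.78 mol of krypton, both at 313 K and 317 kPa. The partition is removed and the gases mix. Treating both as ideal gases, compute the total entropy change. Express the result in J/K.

Mole fractions: x_A = 0.708/2.49 = 0.285, x_B = 0.715.
ΔS_mix = −R(n_A ln x_A + n_B ln x_B) = −8.314 × (0.708 ln 0.285 + 1.78 ln 0.715) = 12.4 J/K.

ΔS_mix = 12.4 J/K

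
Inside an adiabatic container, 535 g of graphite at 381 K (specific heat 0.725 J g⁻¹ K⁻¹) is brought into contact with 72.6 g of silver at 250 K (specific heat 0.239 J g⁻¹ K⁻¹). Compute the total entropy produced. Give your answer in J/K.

ΔS_total = 1.3 J/K

Energy balance: T_f = (m₁c₁T₁ + m₂c₂T₂)/(m₁c₁ + m₂c₂) = 375.39 K.
ΔS₁ = m₁c₁ ln(T_f/T₁) = 387.875 × ln(375.39/381) = -5.753 J/K.
ΔS₂ = m₂c₂ ln(T_f/T₂) = 17.3514 × ln(375.39/250) = 7.053 J/K.
ΔS_total = -5.753 + 7.053 = 1.3 J/K.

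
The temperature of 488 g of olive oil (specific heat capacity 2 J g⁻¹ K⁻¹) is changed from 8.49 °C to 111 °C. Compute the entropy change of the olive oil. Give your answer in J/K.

ΔS = 303 J/K

In kelvin: T₁ = 281.64 K, T₂ = 384.15 K. ΔS = ∫dQ_rev/T = m c ln(T₂/T₁) = 488 × 2 × ln(384.15/281.64) = 303 J/K.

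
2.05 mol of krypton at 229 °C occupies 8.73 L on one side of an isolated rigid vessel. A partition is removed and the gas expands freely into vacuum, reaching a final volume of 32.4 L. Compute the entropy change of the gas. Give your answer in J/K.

ΔS_gas = 22.4 J/K

For an ideal gas in free expansion Q = 0 and W = 0, so T is unchanged.
Entropy is a state function; using a reversible isothermal path, ΔS_gas = nR ln(V₂/V₁) = 2.05 × 8.314 × ln(32.4/8.73) = 22.4 J/K.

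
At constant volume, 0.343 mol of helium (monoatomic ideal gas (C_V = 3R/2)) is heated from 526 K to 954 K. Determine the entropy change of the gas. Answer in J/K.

ΔS = 2.55 J/K

At constant volume, ΔS = nC_V ln(T₂/T₁) with C_V = 3R/2 = 12.47 J mol⁻¹ K⁻¹.
ΔS = 0.343 × 12.47 × ln(954/526) = 2.55 J/K.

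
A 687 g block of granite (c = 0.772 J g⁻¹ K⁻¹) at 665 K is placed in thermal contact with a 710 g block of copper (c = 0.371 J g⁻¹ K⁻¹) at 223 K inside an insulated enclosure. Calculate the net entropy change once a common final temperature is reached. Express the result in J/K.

ΔS_total = 90 J/K

Energy balance: T_f = (m₁c₁T₁ + m₂c₂T₂)/(m₁c₁ + m₂c₂) = 518.32 K.
ΔS₁ = m₁c₁ ln(T_f/T₁) = 530.364 × ln(518.32/665) = -132.2 J/K.
ΔS₂ = m₂c₂ ln(T_f/T₂) = 263.41 × ln(518.32/223) = 222.2 J/K.
ΔS_total = -132.2 + 222.2 = 90 J/K.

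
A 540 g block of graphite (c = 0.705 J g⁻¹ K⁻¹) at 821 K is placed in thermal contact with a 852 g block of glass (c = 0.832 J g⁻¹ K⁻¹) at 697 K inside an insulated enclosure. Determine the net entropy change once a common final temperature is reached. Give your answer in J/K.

Energy balance: T_f = (m₁c₁T₁ + m₂c₂T₂)/(m₁c₁ + m₂c₂) = 740.33 K.
ΔS₁ = m₁c₁ ln(T_f/T₁) = 380.7 × ln(740.33/821) = -39.38 J/K.
ΔS₂ = m₂c₂ ln(T_f/T₂) = 708.864 × ln(740.33/697) = 42.75 J/K.
ΔS_total = -39.38 + 42.75 = 3.37 J/K.

ΔS_total = 3.37 J/K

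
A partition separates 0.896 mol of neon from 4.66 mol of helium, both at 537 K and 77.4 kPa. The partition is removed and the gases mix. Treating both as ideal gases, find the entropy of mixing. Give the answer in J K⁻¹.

ΔS_mix = 20.4 J/K

Mole fractions: x_A = 0.896/5.56 = 0.161, x_B = 0.839.
ΔS_mix = −R(n_A ln x_A + n_B ln x_B) = −8.314 × (0.896 ln 0.161 + 4.66 ln 0.839) = 20.4 J/K.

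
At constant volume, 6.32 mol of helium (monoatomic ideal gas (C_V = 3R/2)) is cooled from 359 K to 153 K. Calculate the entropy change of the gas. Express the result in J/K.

ΔS = -67.2 J/K

At constant volume, ΔS = nC_V ln(T₂/T₁) with C_V = 3R/2 = 12.47 J mol⁻¹ K⁻¹.
ΔS = 6.32 × 12.47 × ln(153/359) = -67.2 J/K.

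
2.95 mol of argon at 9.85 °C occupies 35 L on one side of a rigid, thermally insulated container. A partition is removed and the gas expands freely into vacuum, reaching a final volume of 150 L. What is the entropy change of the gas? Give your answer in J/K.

No heat is exchanged and no work is done, so the ideal-gas temperature stays constant.
Entropy is a state function; using a reversible isothermal path, ΔS_gas = nR ln(V₂/V₁) = 2.95 × 8.314 × ln(150/35) = 35.7 J/K.

ΔS_gas = 35.7 J/K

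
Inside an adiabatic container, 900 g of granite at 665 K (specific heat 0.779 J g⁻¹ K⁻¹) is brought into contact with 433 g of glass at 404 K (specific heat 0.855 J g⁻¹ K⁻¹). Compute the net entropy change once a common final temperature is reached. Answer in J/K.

ΔS_total = 28.4 J/K

Energy balance: T_f = (m₁c₁T₁ + m₂c₂T₂)/(m₁c₁ + m₂c₂) = 574.81 K.
ΔS₁ = m₁c₁ ln(T_f/T₁) = 701.1 × ln(574.81/665) = -102.188 J/K.
ΔS₂ = m₂c₂ ln(T_f/T₂) = 370.215 × ln(574.81/404) = 130.544 J/K.
ΔS_total = -102.188 + 130.544 = 28.4 J/K.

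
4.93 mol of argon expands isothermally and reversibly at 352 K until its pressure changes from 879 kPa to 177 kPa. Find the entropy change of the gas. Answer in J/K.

ΔS_gas = 65.7 J/K

For an isothermal ideal gas ΔS_gas = nR ln(P₁/P₂) = 4.93 × 8.314 × ln(879/177) = 65.7 J/K.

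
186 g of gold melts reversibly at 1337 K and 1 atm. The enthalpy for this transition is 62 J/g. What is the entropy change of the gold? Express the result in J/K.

Heat absorbed by the substance: Q = mL = 186 × 62 = 11532 J.
At constant T, ΔS = Q_rev/T = 11532 / 1337 = 8.63 J/K.

ΔS = 8.63 J/K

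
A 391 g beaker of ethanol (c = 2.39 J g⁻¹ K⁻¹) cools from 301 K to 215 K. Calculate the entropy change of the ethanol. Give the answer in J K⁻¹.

ΔS = -314 J/K

ΔS = ∫dQ_rev/T = m c ln(T₂/T₁) = 391 × 2.39 × ln(215/301) = -314 J/K.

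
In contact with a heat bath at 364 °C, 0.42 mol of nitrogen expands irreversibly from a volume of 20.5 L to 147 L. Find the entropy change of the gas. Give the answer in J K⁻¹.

Entropy is a state function, so ΔS_gas depends only on the end states.
For an isothermal ideal gas ΔS_gas = nR ln(V₂/V₁) = 0.42 × 8.314 × ln(147/20.5) = 6.88 J/K.

ΔS_gas = 6.88 J/K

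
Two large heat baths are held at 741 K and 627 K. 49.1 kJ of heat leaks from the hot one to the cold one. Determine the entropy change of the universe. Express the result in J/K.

ΔS_total = 12 J/K

ΔS_hot = −Q/T_H = −49100/741 = -66.26 J/K and ΔS_cold = +Q/T_C = 49100/627 = 78.31 J/K.
ΔS_total = -66.26 + 78.31 = 12 J/K, positive as the second law requires.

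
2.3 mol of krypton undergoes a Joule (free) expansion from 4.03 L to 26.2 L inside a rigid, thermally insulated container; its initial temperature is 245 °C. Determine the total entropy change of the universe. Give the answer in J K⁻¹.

For an ideal gas in free expansion Q = 0 and W = 0, so T is unchanged.
Entropy is a state function; using a reversible isothermal path, ΔS_gas = nR ln(V₂/V₁) = 2.3 × 8.314 × ln(26.2/4.03) = 35.8 J/K.
The insulated surroundings exchange no heat, so ΔS_surr = 0 and ΔS_universe = ΔS_gas.

ΔS_universe = 35.8 J/K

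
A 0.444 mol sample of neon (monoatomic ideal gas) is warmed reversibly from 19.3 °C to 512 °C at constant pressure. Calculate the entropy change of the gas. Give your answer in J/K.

ΔS = 9.11 J/K

In kelvin: T₁ = 292.45 K, T₂ = 785.15 K. At constant pressure, ΔS = nC_p ln(T₂/T₁) with C_p = 5R/2 = 20.79 J mol⁻¹ K⁻¹.
ΔS = 0.444 × 20.79 × ln(785.15/292.45) = 9.11 J/K.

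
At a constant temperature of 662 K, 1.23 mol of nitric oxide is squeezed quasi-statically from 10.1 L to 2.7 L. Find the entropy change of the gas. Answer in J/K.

For an isothermal ideal gas ΔS_gas = nR ln(V₂/V₁) = 1.23 × 8.314 × ln(2.7/10.1) = -13.5 J/K.

ΔS_gas = -13.5 J/K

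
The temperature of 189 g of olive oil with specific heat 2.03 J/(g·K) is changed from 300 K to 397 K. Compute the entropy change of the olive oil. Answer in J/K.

ΔS = 107 J/K

ΔS = ∫dQ_rev/T = m c ln(T₂/T₁) = 189 × 2.03 × ln(397/300) = 107 J/K.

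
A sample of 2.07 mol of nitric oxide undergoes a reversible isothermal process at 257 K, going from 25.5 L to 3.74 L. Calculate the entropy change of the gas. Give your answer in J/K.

ΔS_gas = -33 J/K

For an isothermal ideal gas ΔS_gas = nR ln(V₂/V₁) = 2.07 × 8.314 × ln(3.74/25.5) = -33 J/K.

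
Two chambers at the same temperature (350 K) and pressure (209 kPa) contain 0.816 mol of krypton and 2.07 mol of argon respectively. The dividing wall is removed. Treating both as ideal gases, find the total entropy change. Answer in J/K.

Mole fractions: x_A = 0.816/2.89 = 0.283, x_B = 0.717.
ΔS_mix = −R(n_A ln x_A + n_B ln x_B) = −8.314 × (0.816 ln 0.283 + 2.07 ln 0.717) = 14.3 J/K.

ΔS_mix = 14.3 J/K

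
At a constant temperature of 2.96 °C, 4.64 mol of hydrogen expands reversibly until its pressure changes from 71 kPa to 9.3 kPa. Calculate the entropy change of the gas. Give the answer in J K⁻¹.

ΔS_gas = 78.4 J/K

For an isothermal ideal gas ΔS_gas = nR ln(P₁/P₂) = 4.64 × 8.314 × ln(71/9.3) = 78.4 J/K.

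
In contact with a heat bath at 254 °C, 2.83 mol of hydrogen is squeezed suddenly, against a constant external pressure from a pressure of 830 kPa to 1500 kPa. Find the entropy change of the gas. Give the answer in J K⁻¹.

Entropy is a state function, so ΔS_gas depends only on the end states.
For an isothermal ideal gas ΔS_gas = nR ln(P₁/P₂) = 2.83 × 8.314 × ln(830/1500) = -13.9 J/K.

ΔS_gas = -13.9 J/K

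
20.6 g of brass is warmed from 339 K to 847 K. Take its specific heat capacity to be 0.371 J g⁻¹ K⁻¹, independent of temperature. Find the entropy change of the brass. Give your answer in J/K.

ΔS = 7 J/K

ΔS = ∫dQ_rev/T = m c ln(T₂/T₁) = 20.6 × 0.371 × ln(847/339) = 7 J/K.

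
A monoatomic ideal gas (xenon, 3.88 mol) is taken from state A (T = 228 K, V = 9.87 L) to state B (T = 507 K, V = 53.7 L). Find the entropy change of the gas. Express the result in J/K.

Entropy is a state function: ΔS = nC_V ln(T₂/T₁) + nR ln(V₂/V₁), with C_V = 3R/2 = 12.47 J mol⁻¹ K⁻¹ for a monoatomic ideal gas.
ΔS = 3.88 × [12.47 × ln(507/228) + 8.314 × ln(53.7/9.87)] = 93.3 J/K.

ΔS = 93.3 J/K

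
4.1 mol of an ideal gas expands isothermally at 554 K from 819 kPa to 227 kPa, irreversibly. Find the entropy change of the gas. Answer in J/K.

ΔS_gas = 43.7 J/K

Entropy is a state function, so ΔS_gas depends only on the end states.
For an isothermal ideal gas ΔS_gas = nR ln(P₁/P₂) = 4.1 × 8.314 × ln(819/227) = 43.7 J/K.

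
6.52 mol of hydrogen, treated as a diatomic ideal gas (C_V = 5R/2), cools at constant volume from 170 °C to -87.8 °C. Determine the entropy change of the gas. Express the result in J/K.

ΔS = -118 J/K

In kelvin: T₁ = 443.15 K, T₂ = 185.35 K. At constant volume, ΔS = nC_V ln(T₂/T₁) with C_V = 5R/2 = 20.79 J mol⁻¹ K⁻¹.
ΔS = 6.52 × 20.79 × ln(185.35/443.15) = -118 J/K.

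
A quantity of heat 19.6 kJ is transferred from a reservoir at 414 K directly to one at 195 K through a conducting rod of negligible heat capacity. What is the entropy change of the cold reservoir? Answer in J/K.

The cold reservoir gains heat Q, so ΔS_cold = +Q/T_C = 19600/195 = 101 J/K.

ΔS_cold = 101 J/K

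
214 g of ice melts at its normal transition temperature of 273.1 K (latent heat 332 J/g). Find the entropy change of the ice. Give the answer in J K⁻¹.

Heat absorbed by the substance: Q = mL = 214 × 332 = 71048 J.
At constant T, ΔS = Q_rev/T = 71048 / 273.1 = 260 J/K.

ΔS = 260 J/K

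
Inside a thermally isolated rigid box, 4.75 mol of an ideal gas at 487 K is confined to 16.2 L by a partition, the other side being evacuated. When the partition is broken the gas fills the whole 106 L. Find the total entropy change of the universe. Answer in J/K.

ΔS_universe = 74.2 J/K

No heat is exchanged and no work is done, so the ideal-gas temperature stays constant.
Entropy is a state function; using a reversible isothermal path, ΔS_gas = nR ln(V₂/V₁) = 4.75 × 8.314 × ln(106/16.2) = 74.2 J/K.
The insulated surroundings exchange no heat, so ΔS_surr = 0 and ΔS_universe = ΔS_gas.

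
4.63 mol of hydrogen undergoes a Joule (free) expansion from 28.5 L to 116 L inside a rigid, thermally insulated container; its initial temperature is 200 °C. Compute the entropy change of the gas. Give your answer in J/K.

For an ideal gas in free expansion Q = 0 and W = 0, so T is unchanged.
Entropy is a state function; using a reversible isothermal path, ΔS_gas = nR ln(V₂/V₁) = 4.63 × 8.314 × ln(116/28.5) = 54 J/K.

ΔS_gas = 54 J/K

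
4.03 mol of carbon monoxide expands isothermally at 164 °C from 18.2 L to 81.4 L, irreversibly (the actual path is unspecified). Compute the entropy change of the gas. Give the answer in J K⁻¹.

ΔS_gas = 50.2 J/K

Entropy is a state function, so ΔS_gas depends only on the end states.
For an isothermal ideal gas ΔS_gas = nR ln(V₂/V₁) = 4.03 × 8.314 × ln(81.4/18.2) = 50.2 J/K.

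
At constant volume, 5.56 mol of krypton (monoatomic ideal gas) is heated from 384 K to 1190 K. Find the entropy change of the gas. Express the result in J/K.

ΔS = 78.4 J/K

At constant volume, ΔS = nC_V ln(T₂/T₁) with C_V = 3R/2 = 12.47 J mol⁻¹ K⁻¹.
ΔS = 5.56 × 12.47 × ln(1190/384) = 78.4 J/K.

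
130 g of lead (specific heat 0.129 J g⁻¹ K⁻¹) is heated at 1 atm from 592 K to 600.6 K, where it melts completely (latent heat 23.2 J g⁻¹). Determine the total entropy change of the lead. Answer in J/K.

ΔS = 5.26 J/K

Warming step: ΔS₁ = m c ln(T_tr/T_i) = 130 × 0.129 × ln(600.6/592) = 0.2419 J/K.
Phase change: ΔS₂ = +mL/T_tr = 130 × 23.2 / 600.6 = 5.022 J/K.
ΔS_total = (0.2419) + (5.022) = 5.26 J/K.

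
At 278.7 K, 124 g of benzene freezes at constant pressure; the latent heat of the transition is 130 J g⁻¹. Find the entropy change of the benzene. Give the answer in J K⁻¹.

Heat released by the substance: Q = −mL = −124 × 130 = −16120 J.
At constant T, ΔS = Q_rev/T = −16120 / 278.7 = -57.8 J/K.

ΔS = -57.8 J/K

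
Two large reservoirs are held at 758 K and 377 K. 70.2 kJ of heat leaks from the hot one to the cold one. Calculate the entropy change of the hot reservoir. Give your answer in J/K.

ΔS_hot = -92.6 J/K

The hot reservoir loses heat Q, so ΔS_hot = −Q/T_H = −70200/758 = -92.6 J/K.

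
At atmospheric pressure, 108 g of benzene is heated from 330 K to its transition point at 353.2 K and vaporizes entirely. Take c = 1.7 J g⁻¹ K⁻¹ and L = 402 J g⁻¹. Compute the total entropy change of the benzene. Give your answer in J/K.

Warming step: ΔS₁ = m c ln(T_tr/T_i) = 108 × 1.7 × ln(353.2/330) = 12.47 J/K.
Phase change: ΔS₂ = +mL/T_tr = 108 × 402 / 353.2 = 122.9 J/K.
ΔS_total = (12.47) + (122.9) = 135 J/K.

ΔS = 135 J/K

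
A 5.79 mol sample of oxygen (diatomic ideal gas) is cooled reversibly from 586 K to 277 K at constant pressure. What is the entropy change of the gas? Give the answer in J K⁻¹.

At constant pressure, ΔS = nC_p ln(T₂/T₁) with C_p = 7R/2 = 29.1 J mol⁻¹ K⁻¹.
ΔS = 5.79 × 29.1 × ln(277/586) = -126 J/K.

ΔS = -126 J/K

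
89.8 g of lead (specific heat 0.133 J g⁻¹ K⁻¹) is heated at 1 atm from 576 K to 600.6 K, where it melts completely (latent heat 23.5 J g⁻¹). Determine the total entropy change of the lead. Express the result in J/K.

ΔS = 4.01 J/K

Warming step: ΔS₁ = m c ln(T_tr/T_i) = 89.8 × 0.133 × ln(600.6/576) = 0.4995 J/K.
Phase change: ΔS₂ = +mL/T_tr = 89.8 × 23.5 / 600.6 = 3.514 J/K.
ΔS_total = (0.4995) + (3.514) = 4.01 J/K.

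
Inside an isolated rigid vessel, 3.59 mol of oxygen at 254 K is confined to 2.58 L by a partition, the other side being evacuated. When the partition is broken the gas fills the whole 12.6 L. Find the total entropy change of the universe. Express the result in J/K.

For an ideal gas in free expansion Q = 0 and W = 0, so T is unchanged.
Entropy is a state function; using a reversible isothermal path, ΔS_gas = nR ln(V₂/V₁) = 3.59 × 8.314 × ln(12.6/2.58) = 47.3 J/K.
The insulated surroundings exchange no heat, so ΔS_surr = 0 and ΔS_universe = ΔS_gas.

ΔS_universe = 47.3 J/K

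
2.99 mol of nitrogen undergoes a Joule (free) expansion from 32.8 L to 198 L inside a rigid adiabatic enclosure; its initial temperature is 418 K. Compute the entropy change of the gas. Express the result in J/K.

ΔS_gas = 44.7 J/K

For an ideal gas in free expansion Q = 0 and W = 0, so T is unchanged.
Entropy is a state function; using a reversible isothermal path, ΔS_gas = nR ln(V₂/V₁) = 2.99 × 8.314 × ln(198/32.8) = 44.7 J/K.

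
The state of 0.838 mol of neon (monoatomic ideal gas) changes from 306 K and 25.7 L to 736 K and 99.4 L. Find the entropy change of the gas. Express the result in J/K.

Entropy is a state function: ΔS = nC_V ln(T₂/T₁) + nR ln(V₂/V₁), with C_V = 3R/2 = 12.47 J mol⁻¹ K⁻¹ for a monoatomic ideal gas.
ΔS = 0.838 × [12.47 × ln(736/306) + 8.314 × ln(99.4/25.7)] = 18.6 J/K.

ΔS = 18.6 J/K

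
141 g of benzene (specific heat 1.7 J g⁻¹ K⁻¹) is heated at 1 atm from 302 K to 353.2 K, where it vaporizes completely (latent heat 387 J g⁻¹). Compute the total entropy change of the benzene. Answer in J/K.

Warming step: ΔS₁ = m c ln(T_tr/T_i) = 141 × 1.7 × ln(353.2/302) = 37.54 J/K.
Phase change: ΔS₂ = +mL/T_tr = 141 × 387 / 353.2 = 154.5 J/K.
ΔS_total = (37.54) + (154.5) = 192 J/K.

ΔS = 192 J/K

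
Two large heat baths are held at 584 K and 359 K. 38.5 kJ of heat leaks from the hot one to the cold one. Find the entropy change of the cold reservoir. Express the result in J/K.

ΔS_cold = 107 J/K

The cold reservoir gains heat Q, so ΔS_cold = +Q/T_C = 38500/359 = 107 J/K.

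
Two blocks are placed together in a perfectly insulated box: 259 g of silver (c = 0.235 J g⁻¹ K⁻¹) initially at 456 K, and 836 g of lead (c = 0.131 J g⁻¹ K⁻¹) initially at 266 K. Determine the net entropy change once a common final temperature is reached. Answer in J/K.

ΔS_total = 5.92 J/K

Energy balance: T_f = (m₁c₁T₁ + m₂c₂T₂)/(m₁c₁ + m₂c₂) = 333.87 K.
ΔS₁ = m₁c₁ ln(T_f/T₁) = 60.865 × ln(333.87/456) = -18.97 J/K.
ΔS₂ = m₂c₂ ln(T_f/T₂) = 109.516 × ln(333.87/266) = 24.89 J/K.
ΔS_total = -18.97 + 24.89 = 5.92 J/K.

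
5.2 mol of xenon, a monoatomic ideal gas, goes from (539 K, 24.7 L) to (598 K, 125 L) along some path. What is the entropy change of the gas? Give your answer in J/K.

ΔS = 76.8 J/K

Entropy is a state function: ΔS = nC_V ln(T₂/T₁) + nR ln(V₂/V₁), with C_V = 3R/2 = 12.47 J mol⁻¹ K⁻¹ for a monoatomic ideal gas.
ΔS = 5.2 × [12.47 × ln(598/539) + 8.314 × ln(125/24.7)] = 76.8 J/K.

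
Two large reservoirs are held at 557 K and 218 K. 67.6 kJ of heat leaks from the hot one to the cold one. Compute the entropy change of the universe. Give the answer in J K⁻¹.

ΔS_hot = −Q/T_H = −67600/557 = -121.4 J/K and ΔS_cold = +Q/T_C = 67600/218 = 310.1 J/K.
ΔS_total = -121.4 + 310.1 = 189 J/K, positive as the second law requires.

ΔS_total = 189 J/K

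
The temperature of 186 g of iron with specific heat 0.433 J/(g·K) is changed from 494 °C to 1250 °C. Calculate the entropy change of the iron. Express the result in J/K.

ΔS = 55.2 J/K

In kelvin: T₁ = 767.15 K, T₂ = 1523.15 K. ΔS = ∫dQ_rev/T = m c ln(T₂/T₁) = 186 × 0.433 × ln(1523.15/767.15) = 55.2 J/K.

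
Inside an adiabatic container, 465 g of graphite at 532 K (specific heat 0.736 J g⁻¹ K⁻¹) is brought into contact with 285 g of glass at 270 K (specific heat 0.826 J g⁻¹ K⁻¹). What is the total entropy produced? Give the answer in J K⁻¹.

ΔS_total = 30.3 J/K

Energy balance: T_f = (m₁c₁T₁ + m₂c₂T₂)/(m₁c₁ + m₂c₂) = 425.23 K.
ΔS₁ = m₁c₁ ln(T_f/T₁) = 342.24 × ln(425.23/532) = -76.669 J/K.
ΔS₂ = m₂c₂ ln(T_f/T₂) = 235.41 × ln(425.23/270) = 106.92 J/K.
ΔS_total = -76.669 + 106.92 = 30.3 J/K.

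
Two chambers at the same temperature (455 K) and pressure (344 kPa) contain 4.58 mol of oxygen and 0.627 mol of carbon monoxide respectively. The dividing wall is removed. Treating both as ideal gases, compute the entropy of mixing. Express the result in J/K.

Mole fractions: x_A = 4.58/5.21 = 0.88, x_B = 0.12.
ΔS_mix = −R(n_A ln x_A + n_B ln x_B) = −8.314 × (4.58 ln 0.88 + 0.627 ln 0.12) = 15.9 J/K.

ΔS_mix = 15.9 J/K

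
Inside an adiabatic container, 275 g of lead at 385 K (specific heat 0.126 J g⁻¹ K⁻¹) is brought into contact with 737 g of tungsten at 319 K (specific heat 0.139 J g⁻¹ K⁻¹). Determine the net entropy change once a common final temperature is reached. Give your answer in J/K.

ΔS_total = 0.472 J/K

Energy balance: T_f = (m₁c₁T₁ + m₂c₂T₂)/(m₁c₁ + m₂c₂) = 335.68 K.
ΔS₁ = m₁c₁ ln(T_f/T₁) = 34.65 × ln(335.68/385) = -4.75 J/K.
ΔS₂ = m₂c₂ ln(T_f/T₂) = 102.443 × ln(335.68/319) = 5.222 J/K.
ΔS_total = -4.75 + 5.222 = 0.472 J/K.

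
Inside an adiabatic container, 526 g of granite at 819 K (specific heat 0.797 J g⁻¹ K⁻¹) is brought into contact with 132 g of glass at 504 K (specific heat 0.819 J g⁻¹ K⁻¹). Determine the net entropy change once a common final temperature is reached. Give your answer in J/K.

Energy balance: T_f = (m₁c₁T₁ + m₂c₂T₂)/(m₁c₁ + m₂c₂) = 754.42 K.
ΔS₁ = m₁c₁ ln(T_f/T₁) = 419.222 × ln(754.42/819) = -34.43 J/K.
ΔS₂ = m₂c₂ ln(T_f/T₂) = 108.108 × ln(754.42/504) = 43.61 J/K.
ΔS_total = -34.43 + 43.61 = 9.18 J/K.

ΔS_total = 9.18 J/K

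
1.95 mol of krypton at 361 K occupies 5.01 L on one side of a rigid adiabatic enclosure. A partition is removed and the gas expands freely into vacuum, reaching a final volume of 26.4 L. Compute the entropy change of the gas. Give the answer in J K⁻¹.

No heat is exchanged and no work is done, so the ideal-gas temperature stays constant.
Entropy is a state function; using a reversible isothermal path, ΔS_gas = nR ln(V₂/V₁) = 1.95 × 8.314 × ln(26.4/5.01) = 26.9 J/K.

ΔS_gas = 26.9 J/K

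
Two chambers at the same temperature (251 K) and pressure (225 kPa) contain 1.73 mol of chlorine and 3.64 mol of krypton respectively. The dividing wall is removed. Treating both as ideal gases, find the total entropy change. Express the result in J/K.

ΔS_mix = 28.1 J/K

Mole fractions: x_A = 1.73/5.37 = 0.322, x_B = 0.678.
ΔS_mix = −R(n_A ln x_A + n_B ln x_B) = −8.314 × (1.73 ln 0.322 + 3.64 ln 0.678) = 28.1 J/K.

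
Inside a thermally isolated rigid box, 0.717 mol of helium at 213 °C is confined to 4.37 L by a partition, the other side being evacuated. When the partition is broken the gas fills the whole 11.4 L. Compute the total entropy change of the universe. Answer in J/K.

For an ideal gas in free expansion Q = 0 and W = 0, so T is unchanged.
Entropy is a state function; using a reversible isothermal path, ΔS_gas = nR ln(V₂/V₁) = 0.717 × 8.314 × ln(11.4/4.37) = 5.72 J/K.
The insulated surroundings exchange no heat, so ΔS_surr = 0 and ΔS_universe = ΔS_gas.

ΔS_universe = 5.72 J/K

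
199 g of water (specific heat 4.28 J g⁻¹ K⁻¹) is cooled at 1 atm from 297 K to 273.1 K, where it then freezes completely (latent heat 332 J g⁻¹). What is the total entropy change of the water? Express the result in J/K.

ΔS = -313 J/K

Cooling step: ΔS₁ = m c ln(T_tr/T_i) = 199 × 4.28 × ln(273.1/297) = -71.45 J/K.
Phase change: ΔS₂ = −mL/T_tr = −199 × 332 / 273.1 = -241.9 J/K.
ΔS_total = (-71.45) + (-241.9) = -313 J/K.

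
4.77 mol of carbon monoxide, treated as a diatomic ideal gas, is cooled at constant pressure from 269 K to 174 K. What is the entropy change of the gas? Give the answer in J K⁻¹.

At constant pressure, ΔS = nC_p ln(T₂/T₁) with C_p = 7R/2 = 29.1 J mol⁻¹ K⁻¹.
ΔS = 4.77 × 29.1 × ln(174/269) = -60.5 J/K.

ΔS = -60.5 J/K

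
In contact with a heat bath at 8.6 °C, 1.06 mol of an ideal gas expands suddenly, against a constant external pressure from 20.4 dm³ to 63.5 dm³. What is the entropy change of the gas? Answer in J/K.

ΔS_gas = 10 J/K

Entropy is a state function, so ΔS_gas depends only on the end states.
For an isothermal ideal gas ΔS_gas = nR ln(V₂/V₁) = 1.06 × 8.314 × ln(63.5/20.4) = 10 J/K.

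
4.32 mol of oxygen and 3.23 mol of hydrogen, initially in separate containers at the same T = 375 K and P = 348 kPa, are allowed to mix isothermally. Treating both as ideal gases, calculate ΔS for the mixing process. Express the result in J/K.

ΔS_mix = 42.9 J/K

Mole fractions: x_A = 4.32/7.55 = 0.572, x_B = 0.428.
ΔS_mix = −R(n_A ln x_A + n_B ln x_B) = −8.314 × (4.32 ln 0.572 + 3.23 ln 0.428) = 42.9 J/K.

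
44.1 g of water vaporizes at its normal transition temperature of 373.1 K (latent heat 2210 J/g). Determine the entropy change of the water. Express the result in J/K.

ΔS = 261 J/K

Heat absorbed by the substance: Q = mL = 44.1 × 2210 = 97461 J.
At constant T, ΔS = Q_rev/T = 97461 / 373.1 = 261 J/K.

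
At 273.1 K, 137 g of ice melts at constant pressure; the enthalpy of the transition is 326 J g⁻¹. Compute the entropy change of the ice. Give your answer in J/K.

Heat absorbed by the substance: Q = mL = 137 × 326 = 44662 J.
At constant T, ΔS = Q_rev/T = 44662 / 273.1 = 164 J/K.

ΔS = 164 J/K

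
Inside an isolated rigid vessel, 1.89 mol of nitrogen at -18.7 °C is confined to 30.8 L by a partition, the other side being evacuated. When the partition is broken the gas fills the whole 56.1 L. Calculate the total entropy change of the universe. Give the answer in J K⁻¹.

No heat is exchanged and no work is done, so the ideal-gas temperature stays constant.
Entropy is a state function; using a reversible isothermal path, ΔS_gas = nR ln(V₂/V₁) = 1.89 × 8.314 × ln(56.1/30.8) = 9.42 J/K.
The insulated surroundings exchange no heat, so ΔS_surr = 0 and ΔS_universe = ΔS_gas.

ΔS_universe = 9.42 J/K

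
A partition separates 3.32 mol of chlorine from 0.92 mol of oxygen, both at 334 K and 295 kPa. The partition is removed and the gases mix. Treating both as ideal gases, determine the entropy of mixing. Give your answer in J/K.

Mole fractions: x_A = 3.32/4.24 = 0.783, x_B = 0.217.
ΔS_mix = −R(n_A ln x_A + n_B ln x_B) = −8.314 × (3.32 ln 0.783 + 0.92 ln 0.217) = 18.4 J/K.

ΔS_mix = 18.4 J/K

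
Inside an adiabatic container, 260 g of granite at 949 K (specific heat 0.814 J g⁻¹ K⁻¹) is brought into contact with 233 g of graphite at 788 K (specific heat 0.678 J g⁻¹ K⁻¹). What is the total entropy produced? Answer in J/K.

Energy balance: T_f = (m₁c₁T₁ + m₂c₂T₂)/(m₁c₁ + m₂c₂) = 880.19 K.
ΔS₁ = m₁c₁ ln(T_f/T₁) = 211.64 × ln(880.19/949) = -15.93 J/K.
ΔS₂ = m₂c₂ ln(T_f/T₂) = 157.974 × ln(880.19/788) = 17.48 J/K.
ΔS_total = -15.93 + 17.48 = 1.55 J/K.

ΔS_total = 1.55 J/K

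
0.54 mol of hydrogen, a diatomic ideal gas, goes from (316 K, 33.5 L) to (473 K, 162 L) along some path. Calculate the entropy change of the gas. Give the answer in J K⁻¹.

ΔS = 11.6 J/K

Entropy is a state function: ΔS = nC_V ln(T₂/T₁) + nR ln(V₂/V₁), with C_V = 5R/2 = 20.79 J mol⁻¹ K⁻¹ for a diatomic ideal gas.
ΔS = 0.54 × [20.79 × ln(473/316) + 8.314 × ln(162/33.5)] = 11.6 J/K.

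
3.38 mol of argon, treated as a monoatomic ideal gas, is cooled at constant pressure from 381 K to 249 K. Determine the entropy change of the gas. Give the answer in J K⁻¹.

ΔS = -29.9 J/K

At constant pressure, ΔS = nC_p ln(T₂/T₁) with C_p = 5R/2 = 20.79 J mol⁻¹ K⁻¹.
ΔS = 3.38 × 20.79 × ln(249/381) = -29.9 J/K.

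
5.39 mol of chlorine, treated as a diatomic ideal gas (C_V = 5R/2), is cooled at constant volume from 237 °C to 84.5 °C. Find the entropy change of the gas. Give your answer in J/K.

ΔS = -39.8 J/K

In kelvin: T₁ = 510.15 K, T₂ = 357.65 K. At constant volume, ΔS = nC_V ln(T₂/T₁) with C_V = 5R/2 = 20.79 J mol⁻¹ K⁻¹.
ΔS = 5.39 × 20.79 × ln(357.65/510.15) = -39.8 J/K.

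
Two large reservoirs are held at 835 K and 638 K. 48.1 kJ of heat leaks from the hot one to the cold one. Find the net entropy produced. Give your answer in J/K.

ΔS_hot = −Q/T_H = −48100/835 = -57.6 J/K and ΔS_cold = +Q/T_C = 48100/638 = 75.39 J/K.
ΔS_total = -57.6 + 75.39 = 17.8 J/K, positive as the second law requires.

ΔS_total = 17.8 J/K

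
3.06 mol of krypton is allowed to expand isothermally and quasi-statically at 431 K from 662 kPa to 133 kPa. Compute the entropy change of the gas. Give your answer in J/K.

ΔS_gas = 40.8 J/K

For an isothermal ideal gas ΔS_gas = nR ln(P₁/P₂) = 3.06 × 8.314 × ln(662/133) = 40.8 J/K.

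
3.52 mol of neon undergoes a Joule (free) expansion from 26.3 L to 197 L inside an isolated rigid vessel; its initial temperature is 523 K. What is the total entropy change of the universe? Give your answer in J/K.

No heat is exchanged and no work is done, so the ideal-gas temperature stays constant.
Entropy is a state function; using a reversible isothermal path, ΔS_gas = nR ln(V₂/V₁) = 3.52 × 8.314 × ln(197/26.3) = 58.9 J/K.
The insulated surroundings exchange no heat, so ΔS_surr = 0 and ΔS_universe = ΔS_gas.

ΔS_universe = 58.9 J/K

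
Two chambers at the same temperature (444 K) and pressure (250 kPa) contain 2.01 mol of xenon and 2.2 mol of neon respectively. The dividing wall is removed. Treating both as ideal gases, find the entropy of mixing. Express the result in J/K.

Mole fractions: x_A = 2.01/4.21 = 0.477, x_B = 0.523.
ΔS_mix = −R(n_A ln x_A + n_B ln x_B) = −8.314 × (2.01 ln 0.477 + 2.2 ln 0.523) = 24.2 J/K.

ΔS_mix = 24.2 J/K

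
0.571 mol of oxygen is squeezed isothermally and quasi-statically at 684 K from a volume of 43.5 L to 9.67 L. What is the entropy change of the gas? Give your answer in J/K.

ΔS_gas = -7.14 J/K

For an isothermal ideal gas ΔS_gas = nR ln(V₂/V₁) = 0.571 × 8.314 × ln(9.67/43.5) = -7.14 J/K.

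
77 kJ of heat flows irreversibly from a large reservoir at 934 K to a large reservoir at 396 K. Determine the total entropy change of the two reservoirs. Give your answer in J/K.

ΔS_total = 112 J/K

ΔS_hot = −Q/T_H = −77000/934 = -82.44 J/K and ΔS_cold = +Q/T_C = 77000/396 = 194.4 J/K.
ΔS_total = -82.44 + 194.4 = 112 J/K, positive as the second law requires.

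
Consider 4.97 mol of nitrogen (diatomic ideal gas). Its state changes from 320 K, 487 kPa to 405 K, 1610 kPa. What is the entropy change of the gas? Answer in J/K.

ΔS = -15.3 J/K

ΔS = nC_p ln(T₂/T₁) − nR ln(P₂/P₁), with C_p = 7R/2 = 29.1 J mol⁻¹ K⁻¹ for a diatomic ideal gas.
ΔS = 4.97 × [29.1 × ln(405/320) − 8.314 × ln(1610/487)] = -15.3 J/K.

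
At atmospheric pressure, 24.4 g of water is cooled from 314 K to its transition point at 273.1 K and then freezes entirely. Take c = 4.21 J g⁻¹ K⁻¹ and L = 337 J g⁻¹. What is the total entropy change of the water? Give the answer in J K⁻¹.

Cooling step: ΔS₁ = m c ln(T_tr/T_i) = 24.4 × 4.21 × ln(273.1/314) = -14.336 J/K.
Phase change: ΔS₂ = −mL/T_tr = −24.4 × 337 / 273.1 = -30.109 J/K.
ΔS_total = (-14.336) + (-30.109) = -44.4 J/K.

ΔS = -44.4 J/K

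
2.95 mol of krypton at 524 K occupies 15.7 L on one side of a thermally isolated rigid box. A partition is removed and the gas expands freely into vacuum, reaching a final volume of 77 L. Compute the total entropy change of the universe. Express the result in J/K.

ΔS_universe = 39 J/K

No heat is exchanged and no work is done, so the ideal-gas temperature stays constant.
Entropy is a state function; using a reversible isothermal path, ΔS_gas = nR ln(V₂/V₁) = 2.95 × 8.314 × ln(77/15.7) = 39 J/K.
The insulated surroundings exchange no heat, so ΔS_surr = 0 and ΔS_universe = ΔS_gas.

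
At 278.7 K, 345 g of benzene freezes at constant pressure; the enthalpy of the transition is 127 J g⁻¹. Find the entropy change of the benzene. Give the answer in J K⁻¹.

Heat released by the substance: Q = −mL = −345 × 127 = −43815 J.
At constant T, ΔS = Q_rev/T = −43815 / 278.7 = -157 J/K.

ΔS = -157 J/K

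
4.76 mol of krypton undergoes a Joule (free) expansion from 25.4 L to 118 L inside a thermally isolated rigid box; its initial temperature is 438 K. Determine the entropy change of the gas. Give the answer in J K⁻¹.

ΔS_gas = 60.8 J/K

For an ideal gas in free expansion Q = 0 and W = 0, so T is unchanged.
Entropy is a state function; using a reversible isothermal path, ΔS_gas = nR ln(V₂/V₁) = 4.76 × 8.314 × ln(118/25.4) = 60.8 J/K.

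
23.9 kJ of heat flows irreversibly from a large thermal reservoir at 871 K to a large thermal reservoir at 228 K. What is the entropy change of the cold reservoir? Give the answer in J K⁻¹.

The cold reservoir gains heat Q, so ΔS_cold = +Q/T_C = 23900/228 = 105 J/K.

ΔS_cold = 105 J/K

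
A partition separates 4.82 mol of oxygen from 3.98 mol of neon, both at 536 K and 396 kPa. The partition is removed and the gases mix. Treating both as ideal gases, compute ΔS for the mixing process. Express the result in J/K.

ΔS_mix = 50.4 J/K

Mole fractions: x_A = 4.82/8.8 = 0.548, x_B = 0.452.
ΔS_mix = −R(n_A ln x_A + n_B ln x_B) = −8.314 × (4.82 ln 0.548 + 3.98 ln 0.452) = 50.4 J/K.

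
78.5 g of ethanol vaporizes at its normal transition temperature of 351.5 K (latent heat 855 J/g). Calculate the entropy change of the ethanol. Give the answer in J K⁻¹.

ΔS = 191 J/K

Heat absorbed by the substance: Q = mL = 78.5 × 855 = 67117.5 J.
At constant T, ΔS = Q_rev/T = 67117.5 / 351.5 = 191 J/K.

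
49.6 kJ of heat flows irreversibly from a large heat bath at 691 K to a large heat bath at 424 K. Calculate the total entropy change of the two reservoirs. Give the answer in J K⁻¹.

ΔS_total = 45.2 J/K

ΔS_hot = −Q/T_H = −49600/691 = -71.78 J/K and ΔS_cold = +Q/T_C = 49600/424 = 117 J/K.
ΔS_total = -71.78 + 117 = 45.2 J/K, positive as the second law requires.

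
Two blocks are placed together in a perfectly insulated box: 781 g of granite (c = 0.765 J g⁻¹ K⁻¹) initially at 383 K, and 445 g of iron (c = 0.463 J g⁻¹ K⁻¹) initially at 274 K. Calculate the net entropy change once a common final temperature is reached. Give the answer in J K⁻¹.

Energy balance: T_f = (m₁c₁T₁ + m₂c₂T₂)/(m₁c₁ + m₂c₂) = 355.05 K.
ΔS₁ = m₁c₁ ln(T_f/T₁) = 597.465 × ln(355.05/383) = -45.27 J/K.
ΔS₂ = m₂c₂ ln(T_f/T₂) = 206.035 × ln(355.05/274) = 53.39 J/K.
ΔS_total = -45.27 + 53.39 = 8.12 J/K.

ΔS_total = 8.12 J/K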